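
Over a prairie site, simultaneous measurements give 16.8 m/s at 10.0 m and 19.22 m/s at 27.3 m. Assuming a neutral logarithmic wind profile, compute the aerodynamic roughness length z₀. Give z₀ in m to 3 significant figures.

Log law: V(z) ∝ ln(z/z₀). With r = V₁/V₂ = 16.8/19.22 = 0.87409,
r · ln(z₂/z₀) = ln(z₁/z₀) ⇒ ln z₀ = (ln z₁ − r·ln z₂)/(1 − r)
ln z₀ = (2.30259 − 0.87409×3.30689) / 0.12591 = -4.6694
z₀ = exp(-4.6694) = 0.009378 m

z₀ ≈ 0.00938 m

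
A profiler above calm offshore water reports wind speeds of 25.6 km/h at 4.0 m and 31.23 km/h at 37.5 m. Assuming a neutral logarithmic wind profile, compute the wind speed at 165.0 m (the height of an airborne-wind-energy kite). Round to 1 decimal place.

Log law: V ∝ ln(z/z₀). From the pair, with r = V₁/V₂ = 0.81972,
ln z₀ = (ln z₁ − r·ln z₂)/(1 − r) = (1.3863 − 0.81972×3.6243)/0.18028 = -8.7903 → z₀ = 0.0001522 m
V₃ = V₁ · ln(z₃/z₀)/ln(z₁/z₀) = 25.6 × 13.8962/10.1766 = 34.9571 km/h

35.0 km/h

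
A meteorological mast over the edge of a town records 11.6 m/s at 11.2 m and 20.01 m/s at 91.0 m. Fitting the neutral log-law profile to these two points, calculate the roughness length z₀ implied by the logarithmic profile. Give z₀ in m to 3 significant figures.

Log law: V(z) ∝ ln(z/z₀). With r = V₁/V₂ = 11.6/20.01 = 0.57971,
r · ln(z₂/z₀) = ln(z₁/z₀) ⇒ ln z₀ = (ln z₁ − r·ln z₂)/(1 − r)
ln z₀ = (2.41591 − 0.57971×4.51086) / 0.42029 = -0.4737
z₀ = exp(-0.4737) = 0.6227 m

z₀ ≈ 0.623 m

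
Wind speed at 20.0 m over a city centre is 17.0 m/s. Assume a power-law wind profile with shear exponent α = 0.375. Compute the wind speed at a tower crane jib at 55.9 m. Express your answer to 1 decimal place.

Power-law profile: V₂ = V₁ · (z₂/z₁)^α
V₂ = 17.0 × (55.9/20.0)^0.375 = 17.0 × (2.7950)^0.375
    = 17.0 × 1.4703 = 24.9944 m/s

25.0 m/s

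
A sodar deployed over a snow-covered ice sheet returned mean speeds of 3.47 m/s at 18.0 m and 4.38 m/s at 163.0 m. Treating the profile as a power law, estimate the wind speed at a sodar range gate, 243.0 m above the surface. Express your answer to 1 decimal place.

First find α: α = ln(V₂/V₁)/ln(z₂/z₁) = ln(4.38/3.47)/ln(163.0/18.0) = 0.23289/2.20338 = 0.1057
Extrapolate from 163.0 m to 243.0 m: V₃ = 4.38 × (243.0/163.0)^0.1057 = 4.38 × 1.0431 = 4.5688 m/s

4.6 m/s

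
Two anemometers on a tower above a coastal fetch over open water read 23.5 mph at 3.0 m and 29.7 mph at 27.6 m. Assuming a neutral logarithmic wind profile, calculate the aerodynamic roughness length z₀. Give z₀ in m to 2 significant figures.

z₀ ≈ 0.00067 m

Log law: V(z) ∝ ln(z/z₀). With r = V₁/V₂ = 23.5/29.7 = 0.79125,
r · ln(z₂/z₀) = ln(z₁/z₀) ⇒ ln z₀ = (ln z₁ − r·ln z₂)/(1 − r)
ln z₀ = (1.09861 − 0.79125×3.31782) / 0.20875 = -7.3129
z₀ = exp(-7.3129) = 0.0006669 m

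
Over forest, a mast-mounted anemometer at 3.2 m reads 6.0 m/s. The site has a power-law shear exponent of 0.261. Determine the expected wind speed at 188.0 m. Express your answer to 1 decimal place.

Power-law profile: V₂ = V₁ · (z₂/z₁)^α
V₂ = 6.0 × (188.0/3.2)^0.261 = 6.0 × (58.7500)^0.261
    = 6.0 × 2.8954 = 17.3725 m/s

17.4 m/s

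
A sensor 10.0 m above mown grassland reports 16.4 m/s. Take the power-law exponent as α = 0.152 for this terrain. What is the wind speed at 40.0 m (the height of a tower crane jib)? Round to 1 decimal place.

Power-law profile: V₂ = V₁ · (z₂/z₁)^α
V₂ = 16.4 × (40.0/10.0)^0.152 = 16.4 × (4.0000)^0.152
    = 16.4 × 1.2346 = 20.2468 m/s

20.2 m/s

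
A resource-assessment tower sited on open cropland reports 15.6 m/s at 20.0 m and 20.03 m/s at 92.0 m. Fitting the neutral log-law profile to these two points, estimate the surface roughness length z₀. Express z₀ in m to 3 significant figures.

Log law: V(z) ∝ ln(z/z₀). With r = V₁/V₂ = 15.6/20.03 = 0.77883,
r · ln(z₂/z₀) = ln(z₁/z₀) ⇒ ln z₀ = (ln z₁ − r·ln z₂)/(1 − r)
ln z₀ = (2.99573 − 0.77883×4.52179) / 0.22117 = -2.3782
z₀ = exp(-2.3782) = 0.09272 m

z₀ ≈ 0.0927 m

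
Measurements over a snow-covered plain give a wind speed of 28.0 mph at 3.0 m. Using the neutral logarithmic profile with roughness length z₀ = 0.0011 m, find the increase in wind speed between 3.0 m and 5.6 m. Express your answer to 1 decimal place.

Log law: V₂ = V₁ · ln(z₂/z₀)/ln(z₁/z₀) = 28.0 × 8.5352/7.9111 = 30.2091 mph
ΔV = 30.2091 − 28.0 = 2.2091 mph

2.2 mph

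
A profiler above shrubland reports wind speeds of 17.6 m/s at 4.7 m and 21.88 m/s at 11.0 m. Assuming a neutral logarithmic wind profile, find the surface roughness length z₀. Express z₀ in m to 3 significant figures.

Log law: V(z) ∝ ln(z/z₀). With r = V₁/V₂ = 17.6/21.88 = 0.80439,
r · ln(z₂/z₀) = ln(z₁/z₀) ⇒ ln z₀ = (ln z₁ − r·ln z₂)/(1 − r)
ln z₀ = (1.54756 − 0.80439×2.39790) / 0.19561 = -1.9491
z₀ = exp(-1.9491) = 0.1424 m

z₀ ≈ 0.142 m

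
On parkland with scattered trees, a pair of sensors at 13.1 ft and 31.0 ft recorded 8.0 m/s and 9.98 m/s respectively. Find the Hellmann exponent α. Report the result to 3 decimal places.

α ≈ 0.257

Power law: V₂/V₁ = (z₂/z₁)^α ⇒ α = ln(V₂/V₁) / ln(z₂/z₁)
α = ln(9.98/8.0) / ln(31.0/13.1) = ln(1.2475) / ln(2.3664)
  = 0.22114 / 0.86137 = 0.25673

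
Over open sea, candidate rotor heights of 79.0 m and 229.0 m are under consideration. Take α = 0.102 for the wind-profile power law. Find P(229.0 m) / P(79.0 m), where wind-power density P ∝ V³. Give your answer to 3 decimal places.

Speed ratio: V_B/V_A = (z_B/z_A)^α = (229.0/79.0)^0.102 = (2.8987)^0.102 = 1.11467
Power-density ratio: P_B/P_A = (V_B/V_A)³ = (1.11467)³ = 1.38496

1.385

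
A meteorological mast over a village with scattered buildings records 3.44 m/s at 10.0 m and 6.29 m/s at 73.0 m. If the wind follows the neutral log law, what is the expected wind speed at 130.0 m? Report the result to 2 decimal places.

7.12 m/s

Log law: V ∝ ln(z/z₀). From the pair, with r = V₁/V₂ = 0.54690,
ln z₀ = (ln z₁ − r·ln z₂)/(1 − r) = (2.3026 − 0.54690×4.2905)/0.45310 = -0.0968 → z₀ = 0.9077 m
V₃ = V₁ · ln(z₃/z₀)/ln(z₁/z₀) = 3.44 × 4.9643/2.3994 = 7.1173 m/s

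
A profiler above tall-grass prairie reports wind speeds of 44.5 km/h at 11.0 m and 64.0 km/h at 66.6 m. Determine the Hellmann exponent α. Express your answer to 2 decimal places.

Power law: V₂/V₁ = (z₂/z₁)^α ⇒ α = ln(V₂/V₁) / ln(z₂/z₁)
α = ln(64.0/44.5) / ln(66.6/11.0) = ln(1.4382) / ln(6.0545)
  = 0.36339 / 1.80081 = 0.20179

α ≈ 0.20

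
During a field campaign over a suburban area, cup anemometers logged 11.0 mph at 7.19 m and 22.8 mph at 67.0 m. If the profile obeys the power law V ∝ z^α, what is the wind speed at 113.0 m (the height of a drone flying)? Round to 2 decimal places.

27.04 mph

First find α: α = ln(V₂/V₁)/ln(z₂/z₁) = ln(22.8/11.0)/ln(67.0/7.19) = 0.72887/2.23200 = 0.3266
Extrapolate from 67.0 m to 113.0 m: V₃ = 22.8 × (113.0/67.0)^0.3266 = 22.8 × 1.1861 = 27.0435 mph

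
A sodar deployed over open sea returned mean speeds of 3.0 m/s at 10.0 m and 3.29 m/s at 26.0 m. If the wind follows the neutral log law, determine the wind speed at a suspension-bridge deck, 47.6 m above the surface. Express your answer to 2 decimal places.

3.47 m/s

Log law: V ∝ ln(z/z₀). From the pair, with r = V₁/V₂ = 0.91185,
ln z₀ = (ln z₁ − r·ln z₂)/(1 − r) = (2.3026 − 0.91185×3.2581)/0.08815 = -7.5820 → z₀ = 0.0005095 m
V₃ = V₁ · ln(z₃/z₀)/ln(z₁/z₀) = 3.0 × 11.4448/9.8846 = 3.4735 m/s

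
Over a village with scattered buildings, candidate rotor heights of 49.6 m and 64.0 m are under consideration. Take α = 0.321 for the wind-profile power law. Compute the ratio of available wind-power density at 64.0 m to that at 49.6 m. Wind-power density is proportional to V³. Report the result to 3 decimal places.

1.278

Speed ratio: V_B/V_A = (z_B/z_A)^α = (64.0/49.6)^0.321 = (1.2903)^0.321 = 1.08526
Power-density ratio: P_B/P_A = (V_B/V_A)³ = (1.08526)³ = 1.27821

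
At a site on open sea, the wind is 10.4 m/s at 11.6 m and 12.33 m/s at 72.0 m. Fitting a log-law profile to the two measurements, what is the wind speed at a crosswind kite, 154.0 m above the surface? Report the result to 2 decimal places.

Log law: V ∝ ln(z/z₀). From the pair, with r = V₁/V₂ = 0.84347,
ln z₀ = (ln z₁ − r·ln z₂)/(1 − r) = (2.4510 − 0.84347×4.2767)/0.15653 = -7.3868 → z₀ = 0.0006194 m
V₃ = V₁ · ln(z₃/z₀)/ln(z₁/z₀) = 10.4 × 12.4237/9.8378 = 13.1337 m/s

13.13 m/s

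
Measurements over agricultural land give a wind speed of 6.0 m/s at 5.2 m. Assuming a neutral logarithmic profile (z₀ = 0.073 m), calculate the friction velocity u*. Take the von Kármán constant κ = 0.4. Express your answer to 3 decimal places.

Log law: V(z) = (u*/κ) · ln(z/z₀) ⇒ u* = κ · V / ln(z/z₀)
u* = 0.4 × 6.0 / ln(5.2/0.073) = 0.4 × 6.0 / 4.2660
   = 2.4000 / 4.2660 = 0.5626 m/s

u* ≈ 0.563 m/s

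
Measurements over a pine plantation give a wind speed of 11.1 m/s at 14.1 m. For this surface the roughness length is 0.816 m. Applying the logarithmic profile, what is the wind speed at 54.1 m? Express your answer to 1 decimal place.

Log law: V(z) ∝ ln(z/z₀), so V₂/V₁ = ln(z₂/z₀) / ln(z₁/z₀).
ln(54.1/0.816) = 4.1942, ln(14.1/0.816) = 2.8495
V₂ = 11.1 × 4.1942/2.8495 = 11.1 × 1.4719 = 16.3380 m/s

16.3 m/s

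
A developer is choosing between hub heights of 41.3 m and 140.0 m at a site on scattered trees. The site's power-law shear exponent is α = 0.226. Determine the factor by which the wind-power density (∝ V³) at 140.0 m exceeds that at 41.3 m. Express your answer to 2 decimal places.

Speed ratio: V_B/V_A = (z_B/z_A)^α = (140.0/41.3)^0.226 = (3.3898)^0.226 = 1.31771
Power-density ratio: P_B/P_A = (V_B/V_A)³ = (1.31771)³ = 2.28802

2.29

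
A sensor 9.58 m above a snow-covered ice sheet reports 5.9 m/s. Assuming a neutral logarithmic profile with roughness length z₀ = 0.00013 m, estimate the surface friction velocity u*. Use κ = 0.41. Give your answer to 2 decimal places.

u* ≈ 0.22 m/s

Log law: V(z) = (u*/κ) · ln(z/z₀) ⇒ u* = κ · V / ln(z/z₀)
u* = 0.41 × 5.9 / ln(9.58/0.00013) = 0.41 × 5.9 / 11.2077
   = 2.4190 / 11.2077 = 0.2158 m/s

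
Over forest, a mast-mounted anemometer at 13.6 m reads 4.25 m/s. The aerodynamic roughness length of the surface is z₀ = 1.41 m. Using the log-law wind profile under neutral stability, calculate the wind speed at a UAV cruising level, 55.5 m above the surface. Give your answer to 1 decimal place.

6.9 m/s

Log law: V(z) ∝ ln(z/z₀), so V₂/V₁ = ln(z₂/z₀) / ln(z₁/z₀).
ln(55.5/1.41) = 3.6728, ln(13.6/1.41) = 2.2665
V₂ = 4.25 × 3.6728/2.2665 = 4.25 × 1.6205 = 6.8871 m/s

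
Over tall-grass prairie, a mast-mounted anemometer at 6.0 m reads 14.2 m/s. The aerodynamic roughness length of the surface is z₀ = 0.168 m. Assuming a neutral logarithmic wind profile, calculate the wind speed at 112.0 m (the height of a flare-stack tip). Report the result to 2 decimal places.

Log law: V(z) ∝ ln(z/z₀), so V₂/V₁ = ln(z₂/z₀) / ln(z₁/z₀).
ln(112.0/0.168) = 6.5023, ln(6.0/0.168) = 3.5756
V₂ = 14.2 × 6.5023/3.5756 = 14.2 × 1.8185 = 25.8233 m/s

25.82 m/s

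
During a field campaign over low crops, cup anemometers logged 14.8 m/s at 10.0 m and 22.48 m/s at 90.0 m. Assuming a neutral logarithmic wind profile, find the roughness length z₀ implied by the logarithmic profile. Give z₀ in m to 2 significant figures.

z₀ ≈ 0.14 m

Log law: V(z) ∝ ln(z/z₀). With r = V₁/V₂ = 14.8/22.48 = 0.65836,
r · ln(z₂/z₀) = ln(z₁/z₀) ⇒ ln z₀ = (ln z₁ − r·ln z₂)/(1 − r)
ln z₀ = (2.30259 − 0.65836×4.49981) / 0.34164 = -1.9316
z₀ = exp(-1.9316) = 0.1449 m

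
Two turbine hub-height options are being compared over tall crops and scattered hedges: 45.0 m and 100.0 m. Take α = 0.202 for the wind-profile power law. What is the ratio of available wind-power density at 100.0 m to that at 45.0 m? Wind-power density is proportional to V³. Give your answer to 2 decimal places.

Speed ratio: V_B/V_A = (z_B/z_A)^α = (100.0/45.0)^0.202 = (2.2222)^0.202 = 1.17504
Power-density ratio: P_B/P_A = (V_B/V_A)³ = (1.17504)³ = 1.62238

1.62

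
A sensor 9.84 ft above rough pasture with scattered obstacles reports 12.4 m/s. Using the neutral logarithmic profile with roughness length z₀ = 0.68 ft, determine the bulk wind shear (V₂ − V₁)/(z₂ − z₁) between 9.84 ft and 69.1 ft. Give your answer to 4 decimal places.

0.1526 m/s/ft

Log law: V₂ = V₁ · ln(z₂/z₀)/ln(z₁/z₀) = 12.4 × 4.6212/2.6721 = 21.4448 m/s
ΔV/Δz = (21.4448 − 12.4)/(69.1 − 9.84) = 9.0448/59.2600 = 0.15263 m/s/ft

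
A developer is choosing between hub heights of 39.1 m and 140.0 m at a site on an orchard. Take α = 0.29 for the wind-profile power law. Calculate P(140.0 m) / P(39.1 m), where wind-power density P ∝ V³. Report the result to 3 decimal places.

Speed ratio: V_B/V_A = (z_B/z_A)^α = (140.0/39.1)^0.29 = (3.5806)^0.29 = 1.44759
Power-density ratio: P_B/P_A = (V_B/V_A)³ = (1.44759)³ = 3.03346

3.033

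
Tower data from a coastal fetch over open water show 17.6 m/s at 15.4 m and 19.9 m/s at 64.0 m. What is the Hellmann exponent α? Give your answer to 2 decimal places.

Power law: V₂/V₁ = (z₂/z₁)^α ⇒ α = ln(V₂/V₁) / ln(z₂/z₁)
α = ln(19.9/17.6) / ln(64.0/15.4) = ln(1.1307) / ln(4.1558)
  = 0.12282 / 1.42452 = 0.08622

α ≈ 0.09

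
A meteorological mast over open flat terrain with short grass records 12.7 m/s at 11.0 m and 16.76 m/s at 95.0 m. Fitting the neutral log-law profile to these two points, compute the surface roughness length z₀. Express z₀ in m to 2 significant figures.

Log law: V(z) ∝ ln(z/z₀). With r = V₁/V₂ = 12.7/16.76 = 0.75776,
r · ln(z₂/z₀) = ln(z₁/z₀) ⇒ ln z₀ = (ln z₁ − r·ln z₂)/(1 − r)
ln z₀ = (2.39790 − 0.75776×4.55388) / 0.24224 = -4.3462
z₀ = exp(-4.3462) = 0.01296 m

z₀ ≈ 0.013 m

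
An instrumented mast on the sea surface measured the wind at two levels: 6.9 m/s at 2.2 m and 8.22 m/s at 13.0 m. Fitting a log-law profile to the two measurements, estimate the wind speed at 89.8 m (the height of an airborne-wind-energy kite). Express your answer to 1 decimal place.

Log law: V ∝ ln(z/z₀). From the pair, with r = V₁/V₂ = 0.83942,
ln z₀ = (ln z₁ − r·ln z₂)/(1 − r) = (0.7885 − 0.83942×2.5649)/0.16058 = -8.4978 → z₀ = 0.0002039 m
V₃ = V₁ · ln(z₃/z₀)/ln(z₁/z₀) = 6.9 × 12.9953/9.2862 = 9.6560 m/s

9.7 m/s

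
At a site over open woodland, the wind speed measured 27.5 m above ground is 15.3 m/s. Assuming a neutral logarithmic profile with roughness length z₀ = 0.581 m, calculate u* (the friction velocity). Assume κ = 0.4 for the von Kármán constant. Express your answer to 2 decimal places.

Log law: V(z) = (u*/κ) · ln(z/z₀) ⇒ u* = κ · V / ln(z/z₀)
u* = 0.4 × 15.3 / ln(27.5/0.581) = 0.4 × 15.3 / 3.8572
   = 6.1200 / 3.8572 = 1.5866 m/s

u* ≈ 1.59 m/s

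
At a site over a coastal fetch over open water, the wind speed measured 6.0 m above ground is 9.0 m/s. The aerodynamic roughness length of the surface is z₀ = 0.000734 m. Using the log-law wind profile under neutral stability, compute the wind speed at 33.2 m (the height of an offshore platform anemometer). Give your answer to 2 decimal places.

Log law: V(z) ∝ ln(z/z₀), so V₂/V₁ = ln(z₂/z₀) / ln(z₁/z₀).
ln(33.2/0.000734) = 10.7196, ln(6.0/0.000734) = 9.0088
V₂ = 9.0 × 10.7196/9.0088 = 9.0 × 1.1899 = 10.7091 m/s

10.71 m/s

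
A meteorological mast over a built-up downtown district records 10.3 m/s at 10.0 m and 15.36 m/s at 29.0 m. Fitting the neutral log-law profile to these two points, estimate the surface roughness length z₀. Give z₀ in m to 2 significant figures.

Log law: V(z) ∝ ln(z/z₀). With r = V₁/V₂ = 10.3/15.36 = 0.67057,
r · ln(z₂/z₀) = ln(z₁/z₀) ⇒ ln z₀ = (ln z₁ − r·ln z₂)/(1 − r)
ln z₀ = (2.30259 − 0.67057×3.36730) / 0.32943 = 0.1353
z₀ = exp(0.1353) = 1.145 m

z₀ ≈ 1.1 m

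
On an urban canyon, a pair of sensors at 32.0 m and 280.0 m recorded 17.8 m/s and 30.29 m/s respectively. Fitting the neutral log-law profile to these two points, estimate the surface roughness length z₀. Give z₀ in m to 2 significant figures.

z₀ ≈ 1.5 m

Log law: V(z) ∝ ln(z/z₀). With r = V₁/V₂ = 17.8/30.29 = 0.58765,
r · ln(z₂/z₀) = ln(z₁/z₀) ⇒ ln z₀ = (ln z₁ − r·ln z₂)/(1 − r)
ln z₀ = (3.46574 − 0.58765×5.63479) / 0.41235 = 0.3745
z₀ = exp(0.3745) = 1.454 m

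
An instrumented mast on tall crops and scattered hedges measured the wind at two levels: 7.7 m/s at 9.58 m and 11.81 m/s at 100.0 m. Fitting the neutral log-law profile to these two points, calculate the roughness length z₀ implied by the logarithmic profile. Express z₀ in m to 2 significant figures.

z₀ ≈ 0.12 m

Log law: V(z) ∝ ln(z/z₀). With r = V₁/V₂ = 7.7/11.81 = 0.65199,
r · ln(z₂/z₀) = ln(z₁/z₀) ⇒ ln z₀ = (ln z₁ − r·ln z₂)/(1 − r)
ln z₀ = (2.25968 − 0.65199×4.60517) / 0.34801 = -2.1346
z₀ = exp(-2.1346) = 0.1183 m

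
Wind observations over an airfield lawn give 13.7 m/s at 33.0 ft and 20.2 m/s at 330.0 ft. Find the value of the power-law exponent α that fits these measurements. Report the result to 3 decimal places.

Power law: V₂/V₁ = (z₂/z₁)^α ⇒ α = ln(V₂/V₁) / ln(z₂/z₁)
α = ln(20.2/13.7) / ln(330.0/33.0) = ln(1.4745) / ln(10.0000)
  = 0.38829 / 2.30259 = 0.16863

α ≈ 0.169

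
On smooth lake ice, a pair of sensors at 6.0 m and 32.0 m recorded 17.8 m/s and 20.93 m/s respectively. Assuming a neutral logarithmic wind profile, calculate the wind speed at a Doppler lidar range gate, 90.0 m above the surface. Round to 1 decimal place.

22.9 m/s

Log law: V ∝ ln(z/z₀). From the pair, with r = V₁/V₂ = 0.85045,
ln z₀ = (ln z₁ − r·ln z₂)/(1 − r) = (1.7918 − 0.85045×3.4657)/0.14955 = -7.7280 → z₀ = 0.0004403 m
V₃ = V₁ · ln(z₃/z₀)/ln(z₁/z₀) = 17.8 × 12.2278/9.5197 = 22.8635 m/s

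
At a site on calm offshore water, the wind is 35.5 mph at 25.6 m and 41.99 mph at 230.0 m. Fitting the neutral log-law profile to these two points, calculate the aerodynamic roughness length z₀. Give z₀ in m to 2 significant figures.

z₀ ≈ 0.00016 m

Log law: V(z) ∝ ln(z/z₀). With r = V₁/V₂ = 35.5/41.99 = 0.84544,
r · ln(z₂/z₀) = ln(z₁/z₀) ⇒ ln z₀ = (ln z₁ − r·ln z₂)/(1 − r)
ln z₀ = (3.24259 − 0.84544×5.43808) / 0.15456 = -8.7666
z₀ = exp(-8.7666) = 0.0001558 m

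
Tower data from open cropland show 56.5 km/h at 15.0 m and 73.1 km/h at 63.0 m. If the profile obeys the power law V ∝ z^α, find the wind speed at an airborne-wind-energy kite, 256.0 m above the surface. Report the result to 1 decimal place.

First find α: α = ln(V₂/V₁)/ln(z₂/z₁) = ln(73.1/56.5)/ln(63.0/15.0) = 0.25759/1.43508 = 0.1795
Extrapolate from 63.0 m to 256.0 m: V₃ = 73.1 × (256.0/63.0)^0.1795 = 73.1 × 1.2862 = 94.0179 km/h

94.0 km/h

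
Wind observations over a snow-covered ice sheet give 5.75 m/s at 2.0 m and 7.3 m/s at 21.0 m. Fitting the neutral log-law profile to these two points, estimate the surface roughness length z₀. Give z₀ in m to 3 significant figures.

Log law: V(z) ∝ ln(z/z₀). With r = V₁/V₂ = 5.75/7.3 = 0.78767,
r · ln(z₂/z₀) = ln(z₁/z₀) ⇒ ln z₀ = (ln z₁ − r·ln z₂)/(1 − r)
ln z₀ = (0.69315 − 0.78767×3.04452) / 0.21233 = -8.0297
z₀ = exp(-8.0297) = 0.0003256 m

z₀ ≈ 0.000326 m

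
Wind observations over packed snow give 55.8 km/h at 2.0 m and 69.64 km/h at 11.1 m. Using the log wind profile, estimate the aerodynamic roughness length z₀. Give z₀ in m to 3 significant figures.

z₀ ≈ 0.00200 m

Log law: V(z) ∝ ln(z/z₀). With r = V₁/V₂ = 55.8/69.64 = 0.80126,
r · ln(z₂/z₀) = ln(z₁/z₀) ⇒ ln z₀ = (ln z₁ − r·ln z₂)/(1 − r)
ln z₀ = (0.69315 − 0.80126×2.40695) / 0.19874 = -6.2165
z₀ = exp(-6.2165) = 0.001996 m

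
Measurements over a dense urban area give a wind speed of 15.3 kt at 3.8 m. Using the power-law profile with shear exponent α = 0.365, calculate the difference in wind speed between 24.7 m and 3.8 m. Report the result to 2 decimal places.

15.00 kt

Power law: V₂ = V₁ · (z₂/z₁)^α = 15.3 × (6.5000)^0.365 = 30.2974 kt
ΔV = 30.2974 − 15.3 = 14.9974 kt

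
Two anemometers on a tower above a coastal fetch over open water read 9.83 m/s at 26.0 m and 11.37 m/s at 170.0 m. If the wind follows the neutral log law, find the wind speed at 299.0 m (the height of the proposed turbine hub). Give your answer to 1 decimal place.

Log law: V ∝ ln(z/z₀). From the pair, with r = V₁/V₂ = 0.86456,
ln z₀ = (ln z₁ − r·ln z₂)/(1 − r) = (3.2581 − 0.86456×5.1358)/0.13544 = -8.7275 → z₀ = 0.0001621 m
V₃ = V₁ · ln(z₃/z₀)/ln(z₁/z₀) = 9.83 × 14.4279/11.9856 = 11.8331 m/s

11.8 m/s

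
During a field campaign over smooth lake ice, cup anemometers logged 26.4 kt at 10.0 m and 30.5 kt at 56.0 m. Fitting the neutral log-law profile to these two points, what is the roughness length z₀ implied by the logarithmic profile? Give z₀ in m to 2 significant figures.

Log law: V(z) ∝ ln(z/z₀). With r = V₁/V₂ = 26.4/30.5 = 0.86557,
r · ln(z₂/z₀) = ln(z₁/z₀) ⇒ ln z₀ = (ln z₁ − r·ln z₂)/(1 − r)
ln z₀ = (2.30259 − 0.86557×4.02535) / 0.13443 = -8.7904
z₀ = exp(-8.7904) = 0.0001522 m

z₀ ≈ 0.00015 m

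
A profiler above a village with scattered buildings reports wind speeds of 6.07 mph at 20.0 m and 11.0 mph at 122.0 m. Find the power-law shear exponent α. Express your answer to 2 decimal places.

Power law: V₂/V₁ = (z₂/z₁)^α ⇒ α = ln(V₂/V₁) / ln(z₂/z₁)
α = ln(11.0/6.07) / ln(122.0/20.0) = ln(1.8122) / ln(6.1000)
  = 0.59454 / 1.80829 = 0.32878

α ≈ 0.33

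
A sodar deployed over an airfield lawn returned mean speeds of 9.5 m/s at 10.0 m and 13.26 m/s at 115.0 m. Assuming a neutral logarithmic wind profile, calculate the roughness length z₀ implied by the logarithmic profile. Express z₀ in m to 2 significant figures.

Log law: V(z) ∝ ln(z/z₀). With r = V₁/V₂ = 9.5/13.26 = 0.71644,
r · ln(z₂/z₀) = ln(z₁/z₀) ⇒ ln z₀ = (ln z₁ − r·ln z₂)/(1 − r)
ln z₀ = (2.30259 − 0.71644×4.74493) / 0.28356 = -3.8682
z₀ = exp(-3.8682) = 0.02090 m

z₀ ≈ 0.021 m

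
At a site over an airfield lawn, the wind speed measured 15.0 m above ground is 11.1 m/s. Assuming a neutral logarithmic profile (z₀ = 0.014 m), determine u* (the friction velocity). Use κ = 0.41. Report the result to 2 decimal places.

u* ≈ 0.65 m/s

Log law: V(z) = (u*/κ) · ln(z/z₀) ⇒ u* = κ · V / ln(z/z₀)
u* = 0.41 × 11.1 / ln(15.0/0.014) = 0.41 × 11.1 / 6.9767
   = 4.5510 / 6.9767 = 0.6523 m/s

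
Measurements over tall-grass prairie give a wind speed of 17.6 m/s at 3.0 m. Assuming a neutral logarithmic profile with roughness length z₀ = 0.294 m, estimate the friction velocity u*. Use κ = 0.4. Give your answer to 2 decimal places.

Log law: V(z) = (u*/κ) · ln(z/z₀) ⇒ u* = κ · V / ln(z/z₀)
u* = 0.4 × 17.6 / ln(3.0/0.294) = 0.4 × 17.6 / 2.3228
   = 7.0400 / 2.3228 = 3.0308 m/s

u* ≈ 3.03 m/s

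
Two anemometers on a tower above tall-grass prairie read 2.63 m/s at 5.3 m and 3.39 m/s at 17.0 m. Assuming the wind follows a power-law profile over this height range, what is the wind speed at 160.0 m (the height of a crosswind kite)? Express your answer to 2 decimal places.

5.52 m/s

First find α: α = ln(V₂/V₁)/ln(z₂/z₁) = ln(3.39/2.63)/ln(17.0/5.3) = 0.25385/1.16551 = 0.2178
Extrapolate from 17.0 m to 160.0 m: V₃ = 3.39 × (160.0/17.0)^0.2178 = 3.39 × 1.6295 = 5.5241 m/s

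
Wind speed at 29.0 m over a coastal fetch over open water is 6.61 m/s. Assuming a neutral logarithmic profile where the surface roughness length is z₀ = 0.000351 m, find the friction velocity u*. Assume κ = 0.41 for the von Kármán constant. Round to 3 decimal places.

Log law: V(z) = (u*/κ) · ln(z/z₀) ⇒ u* = κ · V / ln(z/z₀)
u* = 0.41 × 6.61 / ln(29.0/0.000351) = 0.41 × 6.61 / 11.3220
   = 2.7101 / 11.3220 = 0.2394 m/s

u* ≈ 0.239 m/s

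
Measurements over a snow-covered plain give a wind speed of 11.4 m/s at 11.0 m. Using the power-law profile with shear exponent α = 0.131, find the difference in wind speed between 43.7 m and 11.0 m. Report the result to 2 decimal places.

2.26 m/s

Power law: V₂ = V₁ · (z₂/z₁)^α = 11.4 × (3.9727)^0.131 = 13.6579 m/s
ΔV = 13.6579 − 11.4 = 2.2579 m/s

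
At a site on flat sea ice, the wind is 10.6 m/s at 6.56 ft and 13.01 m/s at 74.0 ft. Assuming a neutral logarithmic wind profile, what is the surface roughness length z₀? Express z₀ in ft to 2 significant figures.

z₀ ≈ 0.00015 ft

Log law: V(z) ∝ ln(z/z₀). With r = V₁/V₂ = 10.6/13.01 = 0.81476,
r · ln(z₂/z₀) = ln(z₁/z₀) ⇒ ln z₀ = (ln z₁ − r·ln z₂)/(1 − r)
ln z₀ = (1.88099 − 0.81476×4.30407) / 0.18524 = -8.7765
z₀ = exp(-8.7765) = 0.0001543 ft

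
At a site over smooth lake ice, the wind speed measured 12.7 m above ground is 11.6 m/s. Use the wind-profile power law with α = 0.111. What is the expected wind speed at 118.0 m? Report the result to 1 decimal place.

Power-law profile: V₂ = V₁ · (z₂/z₁)^α
V₂ = 11.6 × (118.0/12.7)^0.111 = 11.6 × (9.2913)^0.111
    = 11.6 × 1.2807 = 14.8564 m/s

14.9 m/s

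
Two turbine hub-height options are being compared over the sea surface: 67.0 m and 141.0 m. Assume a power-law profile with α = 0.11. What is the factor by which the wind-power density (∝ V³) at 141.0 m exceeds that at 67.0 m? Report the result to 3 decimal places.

1.278

Speed ratio: V_B/V_A = (z_B/z_A)^α = (141.0/67.0)^0.11 = (2.1045)^0.11 = 1.08529
Power-density ratio: P_B/P_A = (V_B/V_A)³ = (1.08529)³ = 1.27831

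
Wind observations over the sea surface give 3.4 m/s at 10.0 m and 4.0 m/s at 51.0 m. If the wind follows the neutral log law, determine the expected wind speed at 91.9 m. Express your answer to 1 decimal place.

4.2 m/s

Log law: V ∝ ln(z/z₀). From the pair, with r = V₁/V₂ = 0.85000,
ln z₀ = (ln z₁ − r·ln z₂)/(1 − r) = (2.3026 − 0.85000×3.9318)/0.15000 = -6.9298 → z₀ = 0.0009782 m
V₃ = V₁ · ln(z₃/z₀)/ln(z₁/z₀) = 3.4 × 11.4505/9.2324 = 4.2169 m/s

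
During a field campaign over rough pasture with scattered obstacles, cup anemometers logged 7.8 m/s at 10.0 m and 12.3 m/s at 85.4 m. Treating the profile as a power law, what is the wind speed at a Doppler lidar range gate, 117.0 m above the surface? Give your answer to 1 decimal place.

First find α: α = ln(V₂/V₁)/ln(z₂/z₁) = ln(12.3/7.8)/ln(85.4/10.0) = 0.45548/2.14476 = 0.2124
Extrapolate from 85.4 m to 117.0 m: V₃ = 12.3 × (117.0/85.4)^0.2124 = 12.3 × 1.0691 = 13.1505 m/s

13.2 m/s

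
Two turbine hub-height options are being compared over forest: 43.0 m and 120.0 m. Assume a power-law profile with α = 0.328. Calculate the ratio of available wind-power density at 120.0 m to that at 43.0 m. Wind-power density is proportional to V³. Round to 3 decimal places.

Speed ratio: V_B/V_A = (z_B/z_A)^α = (120.0/43.0)^0.328 = (2.7907)^0.328 = 1.40021
Power-density ratio: P_B/P_A = (V_B/V_A)³ = (1.40021)³ = 2.74525

2.745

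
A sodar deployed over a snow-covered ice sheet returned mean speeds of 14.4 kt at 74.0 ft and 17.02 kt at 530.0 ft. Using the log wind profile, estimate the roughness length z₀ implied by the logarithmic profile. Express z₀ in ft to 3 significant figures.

Log law: V(z) ∝ ln(z/z₀). With r = V₁/V₂ = 14.4/17.02 = 0.84606,
r · ln(z₂/z₀) = ln(z₁/z₀) ⇒ ln z₀ = (ln z₁ − r·ln z₂)/(1 − r)
ln z₀ = (4.30407 − 0.84606×6.27288) / 0.15394 = -6.5169
z₀ = exp(-6.5169) = 0.001478 ft

z₀ ≈ 0.00148 ft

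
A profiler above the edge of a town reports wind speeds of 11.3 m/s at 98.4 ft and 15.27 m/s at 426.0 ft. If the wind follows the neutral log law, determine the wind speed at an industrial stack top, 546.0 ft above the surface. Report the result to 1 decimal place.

15.9 m/s

Log law: V ∝ ln(z/z₀). From the pair, with r = V₁/V₂ = 0.74001,
ln z₀ = (ln z₁ − r·ln z₂)/(1 − r) = (4.5890 − 0.74001×6.0544)/0.25999 = 0.4180 → z₀ = 1.519 ft
V₃ = V₁ · ln(z₃/z₀)/ln(z₁/z₀) = 11.3 × 5.8846/4.1710 = 15.9424 m/s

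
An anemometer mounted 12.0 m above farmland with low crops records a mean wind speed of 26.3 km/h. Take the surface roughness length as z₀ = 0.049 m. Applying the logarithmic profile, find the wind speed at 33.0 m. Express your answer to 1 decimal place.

31.1 km/h

Log law: V(z) ∝ ln(z/z₀), so V₂/V₁ = ln(z₂/z₀) / ln(z₁/z₀).
ln(33.0/0.049) = 6.5124, ln(12.0/0.049) = 5.5008
V₂ = 26.3 × 6.5124/5.5008 = 26.3 × 1.1839 = 31.1366 km/h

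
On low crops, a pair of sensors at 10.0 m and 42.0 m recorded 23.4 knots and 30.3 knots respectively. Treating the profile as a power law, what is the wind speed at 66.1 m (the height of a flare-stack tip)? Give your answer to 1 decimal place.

First find α: α = ln(V₂/V₁)/ln(z₂/z₁) = ln(30.3/23.4)/ln(42.0/10.0) = 0.25841/1.43508 = 0.1801
Extrapolate from 42.0 m to 66.1 m: V₃ = 30.3 × (66.1/42.0)^0.1801 = 30.3 × 1.0851 = 32.8781 knots

32.9 knots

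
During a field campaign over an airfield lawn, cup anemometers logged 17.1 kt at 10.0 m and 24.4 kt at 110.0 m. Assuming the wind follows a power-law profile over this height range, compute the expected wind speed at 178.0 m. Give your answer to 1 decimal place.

26.2 kt

First find α: α = ln(V₂/V₁)/ln(z₂/z₁) = ln(24.4/17.1)/ln(110.0/10.0) = 0.35550/2.39790 = 0.1483
Extrapolate from 110.0 m to 178.0 m: V₃ = 24.4 × (178.0/110.0)^0.1483 = 24.4 × 1.0740 = 26.2047 kt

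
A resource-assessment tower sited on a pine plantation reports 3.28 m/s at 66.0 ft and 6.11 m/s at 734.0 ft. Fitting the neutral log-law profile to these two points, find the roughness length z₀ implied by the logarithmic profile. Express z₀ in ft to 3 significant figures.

z₀ ≈ 4.05 ft

Log law: V(z) ∝ ln(z/z₀). With r = V₁/V₂ = 3.28/6.11 = 0.53682,
r · ln(z₂/z₀) = ln(z₁/z₀) ⇒ ln z₀ = (ln z₁ − r·ln z₂)/(1 − r)
ln z₀ = (4.18965 − 0.53682×6.59851) / 0.46318 = 1.3978
z₀ = exp(1.3978) = 4.046 ft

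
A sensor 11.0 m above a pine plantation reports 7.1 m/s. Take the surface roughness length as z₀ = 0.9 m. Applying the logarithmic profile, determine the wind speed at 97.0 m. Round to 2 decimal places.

Log law: V(z) ∝ ln(z/z₀), so V₂/V₁ = ln(z₂/z₀) / ln(z₁/z₀).
ln(97.0/0.9) = 4.6801, ln(11.0/0.9) = 2.5033
V₂ = 7.1 × 4.6801/2.5033 = 7.1 × 1.8696 = 13.2741 m/s

13.27 m/s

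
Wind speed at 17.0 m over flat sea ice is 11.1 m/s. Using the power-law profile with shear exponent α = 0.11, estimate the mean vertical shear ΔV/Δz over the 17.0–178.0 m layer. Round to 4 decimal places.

Power law: V₂ = V₁ · (z₂/z₁)^α = 11.1 × (10.4706)^0.11 = 14.3721 m/s
ΔV/Δz = (14.3721 − 11.1)/(178.0 − 17.0) = 3.2721/161.0000 = 0.02032 m/s/m

0.0203 m/s/m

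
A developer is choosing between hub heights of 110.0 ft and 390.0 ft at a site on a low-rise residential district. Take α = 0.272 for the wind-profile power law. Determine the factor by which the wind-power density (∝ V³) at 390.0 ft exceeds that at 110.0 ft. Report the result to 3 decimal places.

2.809

Speed ratio: V_B/V_A = (z_B/z_A)^α = (390.0/110.0)^0.272 = (3.5455)^0.272 = 1.41095
Power-density ratio: P_B/P_A = (V_B/V_A)³ = (1.41095)³ = 2.80887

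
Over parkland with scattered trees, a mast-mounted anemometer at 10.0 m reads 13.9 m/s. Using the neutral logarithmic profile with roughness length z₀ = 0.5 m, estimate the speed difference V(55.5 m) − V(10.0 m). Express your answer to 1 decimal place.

Log law: V₂ = V₁ · ln(z₂/z₀)/ln(z₁/z₀) = 13.9 × 4.7095/2.9957 = 21.8519 m/s
ΔV = 21.8519 − 13.9 = 7.9519 m/s

8.0 m/s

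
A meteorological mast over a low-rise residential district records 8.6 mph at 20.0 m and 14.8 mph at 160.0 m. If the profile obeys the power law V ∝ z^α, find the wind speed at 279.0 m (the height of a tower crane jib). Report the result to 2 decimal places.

17.11 mph

First find α: α = ln(V₂/V₁)/ln(z₂/z₁) = ln(14.8/8.6)/ln(160.0/20.0) = 0.54286/2.07944 = 0.2611
Extrapolate from 160.0 m to 279.0 m: V₃ = 14.8 × (279.0/160.0)^0.2611 = 14.8 × 1.1562 = 17.1121 mph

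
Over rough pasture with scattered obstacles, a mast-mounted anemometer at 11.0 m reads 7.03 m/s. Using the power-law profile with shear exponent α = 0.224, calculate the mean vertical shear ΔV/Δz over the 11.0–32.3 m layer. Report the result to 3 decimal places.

0.090 m/s/m

Power law: V₂ = V₁ · (z₂/z₁)^α = 7.03 × (2.9364)^0.224 = 8.9484 m/s
ΔV/Δz = (8.9484 − 7.03)/(32.3 − 11.0) = 1.9184/21.3000 = 0.09007 m/s/m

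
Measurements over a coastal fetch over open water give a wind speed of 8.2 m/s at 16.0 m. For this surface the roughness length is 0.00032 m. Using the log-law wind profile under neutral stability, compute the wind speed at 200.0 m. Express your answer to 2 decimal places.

10.11 m/s

Log law: V(z) ∝ ln(z/z₀), so V₂/V₁ = ln(z₂/z₀) / ln(z₁/z₀).
ln(200.0/0.00032) = 13.3455, ln(16.0/0.00032) = 10.8198
V₂ = 8.2 × 13.3455/10.8198 = 8.2 × 1.2334 = 10.1142 m/s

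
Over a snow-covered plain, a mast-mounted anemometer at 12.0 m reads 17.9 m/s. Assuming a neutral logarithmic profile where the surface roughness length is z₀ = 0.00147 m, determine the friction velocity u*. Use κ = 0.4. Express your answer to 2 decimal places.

u* ≈ 0.79 m/s

Log law: V(z) = (u*/κ) · ln(z/z₀) ⇒ u* = κ · V / ln(z/z₀)
u* = 0.4 × 17.9 / ln(12.0/0.00147) = 0.4 × 17.9 / 9.0074
   = 7.1600 / 9.0074 = 0.7949 m/s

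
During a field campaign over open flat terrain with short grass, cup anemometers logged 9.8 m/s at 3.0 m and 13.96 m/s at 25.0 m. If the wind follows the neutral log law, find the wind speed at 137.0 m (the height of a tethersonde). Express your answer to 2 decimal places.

17.30 m/s

Log law: V ∝ ln(z/z₀). From the pair, with r = V₁/V₂ = 0.70201,
ln z₀ = (ln z₁ − r·ln z₂)/(1 − r) = (1.0986 − 0.70201×3.2189)/0.29799 = -3.8962 → z₀ = 0.02032 m
V₃ = V₁ · ln(z₃/z₀)/ln(z₁/z₀) = 9.8 × 8.8162/4.9949 = 17.2976 m/s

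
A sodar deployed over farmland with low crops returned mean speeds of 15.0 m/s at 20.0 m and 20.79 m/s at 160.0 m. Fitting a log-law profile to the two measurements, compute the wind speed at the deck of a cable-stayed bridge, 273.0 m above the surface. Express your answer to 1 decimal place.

Log law: V ∝ ln(z/z₀). From the pair, with r = V₁/V₂ = 0.72150,
ln z₀ = (ln z₁ − r·ln z₂)/(1 − r) = (2.9957 − 0.72150×5.0752)/0.27850 = -2.3914 → z₀ = 0.09150 m
V₃ = V₁ · ln(z₃/z₀)/ln(z₁/z₀) = 15.0 × 8.0009/5.3872 = 22.2777 m/s

22.3 m/s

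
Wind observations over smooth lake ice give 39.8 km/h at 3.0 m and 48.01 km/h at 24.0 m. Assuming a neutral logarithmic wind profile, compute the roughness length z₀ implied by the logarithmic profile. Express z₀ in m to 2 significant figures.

z₀ ≈ 0.00013 m

Log law: V(z) ∝ ln(z/z₀). With r = V₁/V₂ = 39.8/48.01 = 0.82899,
r · ln(z₂/z₀) = ln(z₁/z₀) ⇒ ln z₀ = (ln z₁ − r·ln z₂)/(1 − r)
ln z₀ = (1.09861 − 0.82899×3.17805) / 0.17101 = -8.9820
z₀ = exp(-8.9820) = 0.0001257 m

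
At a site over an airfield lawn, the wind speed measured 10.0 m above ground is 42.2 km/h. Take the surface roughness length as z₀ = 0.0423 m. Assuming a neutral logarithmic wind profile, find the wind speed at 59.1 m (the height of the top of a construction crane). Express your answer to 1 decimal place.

55.9 km/h

Log law: V(z) ∝ ln(z/z₀), so V₂/V₁ = ln(z₂/z₀) / ln(z₁/z₀).
ln(59.1/0.0423) = 7.2422, ln(10.0/0.0423) = 5.4656
V₂ = 42.2 × 7.2422/5.4656 = 42.2 × 1.3251 = 55.9176 km/h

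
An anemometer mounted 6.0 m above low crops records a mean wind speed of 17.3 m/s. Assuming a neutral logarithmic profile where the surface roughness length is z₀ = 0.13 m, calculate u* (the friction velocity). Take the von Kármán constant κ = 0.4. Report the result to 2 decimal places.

Log law: V(z) = (u*/κ) · ln(z/z₀) ⇒ u* = κ · V / ln(z/z₀)
u* = 0.4 × 17.3 / ln(6.0/0.13) = 0.4 × 17.3 / 3.8320
   = 6.9200 / 3.8320 = 1.8059 m/s

u* ≈ 1.81 m/s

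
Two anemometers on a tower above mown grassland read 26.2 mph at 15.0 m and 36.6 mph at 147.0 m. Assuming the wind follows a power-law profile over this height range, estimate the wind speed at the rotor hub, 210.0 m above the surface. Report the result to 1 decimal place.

First find α: α = ln(V₂/V₁)/ln(z₂/z₁) = ln(36.6/26.2)/ln(147.0/15.0) = 0.33429/2.28238 = 0.1465
Extrapolate from 147.0 m to 210.0 m: V₃ = 36.6 × (210.0/147.0)^0.1465 = 36.6 × 1.0536 = 38.5628 mph

38.6 mph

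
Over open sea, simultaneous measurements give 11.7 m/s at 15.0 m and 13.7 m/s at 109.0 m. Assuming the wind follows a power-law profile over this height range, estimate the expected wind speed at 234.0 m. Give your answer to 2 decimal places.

14.56 m/s

First find α: α = ln(V₂/V₁)/ln(z₂/z₁) = ln(13.7/11.7)/ln(109.0/15.0) = 0.15781/1.98330 = 0.0796
Extrapolate from 109.0 m to 234.0 m: V₃ = 13.7 × (234.0/109.0)^0.0796 = 13.7 × 1.0627 = 14.5586 m/s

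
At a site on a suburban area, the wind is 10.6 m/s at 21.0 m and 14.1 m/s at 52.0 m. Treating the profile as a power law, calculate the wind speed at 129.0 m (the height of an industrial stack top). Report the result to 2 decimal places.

First find α: α = ln(V₂/V₁)/ln(z₂/z₁) = ln(14.1/10.6)/ln(52.0/21.0) = 0.28532/0.90672 = 0.3147
Extrapolate from 52.0 m to 129.0 m: V₃ = 14.1 × (129.0/52.0)^0.3147 = 14.1 × 1.3310 = 18.7666 m/s

18.77 m/s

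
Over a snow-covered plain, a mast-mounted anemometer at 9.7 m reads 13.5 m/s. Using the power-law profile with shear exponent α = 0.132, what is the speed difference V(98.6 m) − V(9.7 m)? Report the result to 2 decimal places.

Power law: V₂ = V₁ · (z₂/z₁)^α = 13.5 × (10.1649)^0.132 = 18.3346 m/s
ΔV = 18.3346 − 13.5 = 4.8346 m/s

4.83 m/s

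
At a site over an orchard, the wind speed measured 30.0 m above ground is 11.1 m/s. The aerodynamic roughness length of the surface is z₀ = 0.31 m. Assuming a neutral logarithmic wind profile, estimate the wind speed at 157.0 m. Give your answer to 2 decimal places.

15.12 m/s

Log law: V(z) ∝ ln(z/z₀), so V₂/V₁ = ln(z₂/z₀) / ln(z₁/z₀).
ln(157.0/0.31) = 6.2274, ln(30.0/0.31) = 4.5724
V₂ = 11.1 × 6.2274/4.5724 = 11.1 × 1.3620 = 15.1178 m/s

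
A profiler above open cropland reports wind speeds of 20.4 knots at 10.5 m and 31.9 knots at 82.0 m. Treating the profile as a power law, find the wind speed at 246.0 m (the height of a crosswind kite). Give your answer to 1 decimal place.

First find α: α = ln(V₂/V₁)/ln(z₂/z₁) = ln(31.9/20.4)/ln(82.0/10.5) = 0.44707/2.05534 = 0.2175
Extrapolate from 82.0 m to 246.0 m: V₃ = 31.9 × (246.0/82.0)^0.2175 = 31.9 × 1.2699 = 40.5109 knots

40.5 knots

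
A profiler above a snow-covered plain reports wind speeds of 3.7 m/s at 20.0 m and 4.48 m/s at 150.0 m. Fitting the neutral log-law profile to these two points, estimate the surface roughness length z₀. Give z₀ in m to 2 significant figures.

Log law: V(z) ∝ ln(z/z₀). With r = V₁/V₂ = 3.7/4.48 = 0.82589,
r · ln(z₂/z₀) = ln(z₁/z₀) ⇒ ln z₀ = (ln z₁ − r·ln z₂)/(1 − r)
ln z₀ = (2.99573 − 0.82589×5.01064) / 0.17411 = -6.5621
z₀ = exp(-6.5621) = 0.001413 m

z₀ ≈ 0.0014 m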